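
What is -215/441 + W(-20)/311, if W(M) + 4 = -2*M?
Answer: -50989/137151 ≈ -0.37177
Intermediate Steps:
W(M) = -4 - 2*M
-215/441 + W(-20)/311 = -215/441 + (-4 - 2*(-20))/311 = -215*1/441 + (-4 + 40)*(1/311) = -215/441 + 36*(1/311) = -215/441 + 36/311 = -50989/137151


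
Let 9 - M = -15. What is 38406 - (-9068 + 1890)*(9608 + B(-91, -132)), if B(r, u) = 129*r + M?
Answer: -15085640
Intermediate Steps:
M = 24 (M = 9 - 1*(-15) = 9 + 15 = 24)
B(r, u) = 24 + 129*r (B(r, u) = 129*r + 24 = 24 + 129*r)
38406 - (-9068 + 1890)*(9608 + B(-91, -132)) = 38406 - (-9068 + 1890)*(9608 + (24 + 129*(-91))) = 38406 - (-7178)*(9608 + (24 - 11739)) = 38406 - (-7178)*(9608 - 11715) = 38406 - (-7178)*(-2107) = 38406 - 1*15124046 = 38406 - 15124046 = -15085640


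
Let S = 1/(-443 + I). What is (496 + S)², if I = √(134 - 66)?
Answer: 9468327830240957/38486984761 - 389221332*√17/38486984761 ≈ 2.4601e+5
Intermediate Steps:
I = 2*√17 (I = √68 = 2*√17 ≈ 8.2462)
S = 1/(-443 + 2*√17) ≈ -0.0023002
(496 + S)² = (496 + (-443/196181 - 2*√17/196181))² = (97305333/196181 - 2*√17/196181)²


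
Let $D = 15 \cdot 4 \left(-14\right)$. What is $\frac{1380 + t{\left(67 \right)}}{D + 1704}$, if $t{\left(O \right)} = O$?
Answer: $\frac{1447}{864} \approx 1.6748$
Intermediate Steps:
$D = -840$ ($D = 60 \left(-14\right) = -840$)
$\frac{1380 + t{\left(67 \right)}}{D + 1704} = \frac{1380 + 67}{-840 + 1704} = \frac{1447}{864}$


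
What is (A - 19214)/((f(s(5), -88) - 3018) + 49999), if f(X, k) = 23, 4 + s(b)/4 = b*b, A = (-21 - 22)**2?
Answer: -17365/47004 ≈ -0.36944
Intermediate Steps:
A = 1849 (A = (-43)**2 = 1849)
s(b) = -16 + 4*b**2 (s(b) = -16 + 4*(b*b) = -16 + 4*b**2)
(A - 19214)/((f(s(5), -88) - 3018) + 49999) = (1849 - 19214)/((23 - 3018) + 49999) = -17365/(-2995 + 49999) = -17365/47004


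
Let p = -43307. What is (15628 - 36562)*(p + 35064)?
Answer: 172558962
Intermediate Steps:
(15628 - 36562)*(p + 35064) = (15628 - 36562)*(-43307 + 35064) = -20934*(-8243) = 172558962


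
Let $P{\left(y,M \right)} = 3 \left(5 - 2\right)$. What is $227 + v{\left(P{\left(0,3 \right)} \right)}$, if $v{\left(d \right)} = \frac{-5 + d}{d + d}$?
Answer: $\frac{2045}{9} \approx 227.22$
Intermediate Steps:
$P{\left(y,M \right)} = 9$ ($P{\left(y,M \right)} = 3 \cdot 3 = 9$)
$v{\left(d \right)} = \frac{-5 + d}{2 d}$
$227 + v{\left(P{\left(0,3 \right)} \right)} = 227 + \frac{-5 + 9}{2 \cdot 9} = 227 + \frac{1}{2} \cdot \frac{1}{9} \cdot 4 = 227 + \frac{2}{9} = \frac{2045}{9}$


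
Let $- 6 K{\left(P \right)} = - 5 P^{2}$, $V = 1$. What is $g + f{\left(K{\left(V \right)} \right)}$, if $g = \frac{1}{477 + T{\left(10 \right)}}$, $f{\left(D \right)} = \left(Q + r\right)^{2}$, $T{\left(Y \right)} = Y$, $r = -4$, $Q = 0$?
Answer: $\frac{7793}{487} \approx 16.002$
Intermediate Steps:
$K{\left(P \right)} = \frac{5 P^{2}}{6}$ ($K{\left(P \right)} = - \frac{\left(-5\right) P^{2}}{6} = \frac{5 P^{2}}{6}$)
$f{\left(D \right)} = 16$ ($f{\left(D \right)} = \left(0 - 4\right)^{2} = \left(-4\right)^{2} = 16$)
$g = \frac{1}{487}$ ($g = \frac{1}{477 + 10} = \frac{1}{487} \approx 0.0020534$)
$g + f{\left(K{\left(V \right)} \right)} = \frac{1}{487} + 16 = \frac{7793}{487}$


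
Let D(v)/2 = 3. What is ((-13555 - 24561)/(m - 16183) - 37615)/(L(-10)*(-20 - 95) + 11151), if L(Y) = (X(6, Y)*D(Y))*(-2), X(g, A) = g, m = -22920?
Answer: -163424581/84423377 ≈ -1.9358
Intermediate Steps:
D(v) = 6 (D(v) = 2*3 = 6)
L(Y) = -72 (L(Y) = (6*6)*(-2) = 36*(-2) = -72)
((-13555 - 24561)/(m - 16183) - 37615)/(L(-10)*(-20 - 95) + 11151) = ((-13555 - 24561)/(-22920 - 16183) - 37615)/(-72*(-20 - 95) + 11151) = (-38116/(-39103) - 37615)/(-72*(-115) + 11151) = (-38116*(-1/39103) - 37615)/(8280 + 11151) = (38116/39103 - 37615)/19431 = -1470821229/39103*1/19431 = -163424581/84423377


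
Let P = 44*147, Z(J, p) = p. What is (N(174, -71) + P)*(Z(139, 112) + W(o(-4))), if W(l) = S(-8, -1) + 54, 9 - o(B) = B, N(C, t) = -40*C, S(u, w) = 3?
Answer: -83148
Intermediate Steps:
o(B) = 9 - B
P = 6468
W(l) = 57 (W(l) = 3 + 54 = 57)
(N(174, -71) + P)*(Z(139, 112) + W(o(-4))) = (-40*174 + 6468)*(112 + 57) = (-6960 + 6468)*169 = -492*169 = -83148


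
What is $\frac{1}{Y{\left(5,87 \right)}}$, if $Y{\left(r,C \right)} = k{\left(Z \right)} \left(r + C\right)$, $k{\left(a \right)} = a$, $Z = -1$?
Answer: $- \frac{1}{92} \approx -0.01087$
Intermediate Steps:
$Y{\left(r,C \right)} = - C - r$ ($Y{\left(r,C \right)} = - (r + C) = - (C + r) = - C - r$)
$\frac{1}{Y{\left(5,87 \right)}} = \frac{1}{\left(-1\right) 87 - 5} = \frac{1}{-87 - 5} = \frac{1}{-92} = - \frac{1}{92}$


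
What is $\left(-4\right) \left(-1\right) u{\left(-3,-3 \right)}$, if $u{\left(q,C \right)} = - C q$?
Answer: $-36$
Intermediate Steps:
$u{\left(q,C \right)} = - C q$
$\left(-4\right) \left(-1\right) u{\left(-3,-3 \right)} = \left(-4\right) \left(-1\right) \left(\left(-1\right) \left(-3\right) \left(-3\right)\right) = 4 \left(-9\right) = -36$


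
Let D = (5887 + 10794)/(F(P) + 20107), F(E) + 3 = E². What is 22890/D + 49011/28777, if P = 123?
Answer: 3315569927283/68575591 ≈ 48349.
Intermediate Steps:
F(E) = -3 + E²
D = 16681/35233 (D = (5887 + 10794)/((-3 + 123²) + 20107) = 16681/((-3 + 15129) + 20107) = 16681/(15126 + 20107) = 16681/35233 ≈ 0.47345)
22890/D + 49011/28777 = 22890/(16681/35233) + 49011/28777 = 22890*(35233/16681) + 49011*(1/28777) = 115211910/2383 + 49011/28777 = 3315569927283/68575591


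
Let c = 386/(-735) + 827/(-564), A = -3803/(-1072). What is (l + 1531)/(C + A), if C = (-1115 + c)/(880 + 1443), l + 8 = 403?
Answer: 165685870919520/263818580461 ≈ 628.03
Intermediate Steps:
A = 3803/1072 (A = -3803*(-1/1072) = 3803/1072 ≈ 3.5476)
c = -275183/138180 (c = 386*(-1/735) + 827*(-1/564) = -386/735 - 827/564 = -275183/138180 ≈ -1.9915)
l = 395 (l = -8 + 403 = 395)
C = -154345883/320992140 (C = (-1115 - 275183/138180)/(880 + 1443) = -154345883/138180/2323 = -154345883/138180*1/2323 = -154345883/320992140 ≈ -0.48084)
(l + 1531)/(C + A) = (395 + 1531)/(-154345883/320992140 + 3803/1072) = 1926/(263818580461/86025893520) = 1926*(86025893520/263818580461) = 165685870919520/263818580461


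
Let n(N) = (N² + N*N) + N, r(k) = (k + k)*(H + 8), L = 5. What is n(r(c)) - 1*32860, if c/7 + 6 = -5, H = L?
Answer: 7981146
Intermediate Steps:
H = 5
c = -77 (c = -42 + 7*(-5) = -42 - 35 = -77)
r(k) = 26*k (r(k) = (k + k)*(5 + 8) = (2*k)*13 = 26*k)
n(N) = N + 2*N² (n(N) = (N² + N²) + N = 2*N² + N = N + 2*N²)
n(r(c)) - 1*32860 = (26*(-77))*(1 + 2*(26*(-77))) - 1*32860 = -2002*(1 + 2*(-2002)) - 32860 = -2002*(1 - 4004) - 32860 = -2002*(-4003) - 32860 = 8014006 - 32860 = 7981146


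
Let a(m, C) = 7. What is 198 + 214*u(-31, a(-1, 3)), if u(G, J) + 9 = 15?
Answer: 1482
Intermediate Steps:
u(G, J) = 6 (u(G, J) = -9 + 15 = 6)
198 + 214*u(-31, a(-1, 3)) = 198 + 214*6 = 198 + 1284 = 1482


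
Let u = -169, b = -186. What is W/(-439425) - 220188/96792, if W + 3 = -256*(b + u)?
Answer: -8796023207/3544402050 ≈ -2.4817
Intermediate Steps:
W = 90877 (W = -3 - 256*(-186 - 169) = -3 - 256*(-355) = -3 + 90880 = 90877)
W/(-439425) - 220188/96792 = 90877/(-439425) - 220188/96792 = 90877*(-1/439425) - 220188*1/96792 = -90877/439425 - 18349/8066 = -8796023207/3544402050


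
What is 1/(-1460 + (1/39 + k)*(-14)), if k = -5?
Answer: -39/54224 ≈ -0.00071924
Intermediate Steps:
1/(-1460 + (1/39 + k)*(-14)) = 1/(-1460 + (1/39 - 5)*(-14)) = 1/(-1460 - 194/39*(-14)) = 1/(-1460 + 2716/39) = 1/(-54224/39) = -39/54224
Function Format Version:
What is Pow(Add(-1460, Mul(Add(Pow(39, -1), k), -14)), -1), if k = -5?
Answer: Rational(-39, 54224) ≈ -0.00071924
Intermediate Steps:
Pow(Add(-1460, Mul(Add(Pow(39, -1), k), -14)), -1) = Pow(Add(-1460, Mul(Add(Pow(39, -1), -5), -14)), -1) = Pow(Add(-1460, Mul(Add(Rational(1, 39), -5), -14)), -1) = Pow(Add(-1460, Mul(Rational(-194, 39), -14)), -1) = Pow(Add(-1460, Rational(2716, 39)), -1) = Pow(Rational(-54224, 39), -1) = Rational(-39, 54224)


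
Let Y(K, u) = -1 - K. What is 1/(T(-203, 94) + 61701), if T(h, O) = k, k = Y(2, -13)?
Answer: 1/61698 ≈ 1.6208e-5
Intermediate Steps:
k = -3 (k = -1 - 1*2 = -1 - 2 = -3)
T(h, O) = -3
1/(T(-203, 94) + 61701) = 1/(-3 + 61701) = 1/61698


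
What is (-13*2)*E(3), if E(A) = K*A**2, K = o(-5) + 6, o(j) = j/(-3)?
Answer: -1794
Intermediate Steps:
o(j) = -j/3 (o(j) = j*(-1/3) = -j/3)
K = 23/3 (K = -1/3*(-5) + 6 = 5/3 + 6 = 23/3 ≈ 7.6667)
E(A) = 23*A**2/3
(-13*2)*E(3) = (-13*2)*((23/3)*3**2) = -598*9/3 = -26*69 = -1794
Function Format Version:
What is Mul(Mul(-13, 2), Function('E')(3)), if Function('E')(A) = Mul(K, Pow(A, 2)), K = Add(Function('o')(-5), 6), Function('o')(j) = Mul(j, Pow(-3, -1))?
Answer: -1794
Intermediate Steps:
Function('o')(j) = Mul(Rational(-1, 3), j) (Function('o')(j) = Mul(j, Rational(-1, 3)) = Mul(Rational(-1, 3), j))
K = Rational(23, 3) (K = Add(Mul(Rational(-1, 3), -5), 6) = Add(Rational(5, 3), 6) = Rational(23, 3) ≈ 7.6667)
Function('E')(A) = Mul(Rational(23, 3), Pow(A, 2))
Mul(Mul(-13, 2), Function('E')(3)) = Mul(Mul(-13, 2), Mul(Rational(23, 3), Pow(3, 2))) = Mul(-26, Mul(Rational(23, 3), 9)) = Mul(-26, 69) = -1794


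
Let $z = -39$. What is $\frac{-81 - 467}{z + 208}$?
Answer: $- \frac{548}{169} \approx -3.2426$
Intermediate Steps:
$\frac{-81 - 467}{z + 208} = \frac{-81 - 467}{-39 + 208} = - \frac{548}{169}$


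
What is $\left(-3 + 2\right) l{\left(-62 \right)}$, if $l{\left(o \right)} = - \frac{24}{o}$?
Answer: $- \frac{12}{31} \approx -0.3871$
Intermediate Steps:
$\left(-3 + 2\right) l{\left(-62 \right)} = \left(-3 + 2\right) \left(- \frac{24}{-62}\right) = - \frac{\left(-24\right) \left(-1\right)}{62} = \left(-1\right) \frac{12}{31} = - \frac{12}{31}$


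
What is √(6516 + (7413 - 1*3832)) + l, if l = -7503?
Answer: -7503 + √10097 ≈ -7402.5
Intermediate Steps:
√(6516 + (7413 - 1*3832)) + l = √(6516 + (7413 - 1*3832)) - 7503 = √(6516 + (7413 - 3832)) - 7503 = √(6516 + 3581) - 7503 = √10097 - 7503 = -7503 + √10097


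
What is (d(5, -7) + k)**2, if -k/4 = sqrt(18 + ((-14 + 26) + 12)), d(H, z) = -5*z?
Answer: 1897 - 280*sqrt(42) ≈ 82.393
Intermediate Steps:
k = -4*sqrt(42) (k = -4*sqrt(18 + ((-14 + 26) + 12)) = -4*sqrt(18 + (12 + 12)) = -4*sqrt(18 + 24) = -4*sqrt(42) ≈ -25.923)
(d(5, -7) + k)**2 = (-5*(-7) - 4*sqrt(42))**2 = (35 - 4*sqrt(42))**2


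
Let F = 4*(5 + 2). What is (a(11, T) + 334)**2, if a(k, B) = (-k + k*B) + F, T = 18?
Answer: 301401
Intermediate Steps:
F = 28 (F = 4*7 = 28)
a(k, B) = 28 - k + B*k (a(k, B) = (-k + k*B) + 28 = (-k + B*k) + 28 = 28 - k + B*k)
(a(11, T) + 334)**2 = ((28 - 1*11 + 18*11) + 334)**2 = ((28 - 11 + 198) + 334)**2 = (215 + 334)**2 = 549**2 = 301401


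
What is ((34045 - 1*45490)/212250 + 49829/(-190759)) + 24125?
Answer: 65118310751783/2699239850 ≈ 24125.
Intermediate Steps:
((34045 - 1*45490)/212250 + 49829/(-190759)) + 24125 = ((34045 - 45490)*(1/212250) + 49829*(-1/190759)) + 24125 = (-11445*1/212250 - 49829/190759) + 24125 = (-763/14150 - 49829/190759) + 24125 = -850629467/2699239850 + 24125 = 65118310751783/2699239850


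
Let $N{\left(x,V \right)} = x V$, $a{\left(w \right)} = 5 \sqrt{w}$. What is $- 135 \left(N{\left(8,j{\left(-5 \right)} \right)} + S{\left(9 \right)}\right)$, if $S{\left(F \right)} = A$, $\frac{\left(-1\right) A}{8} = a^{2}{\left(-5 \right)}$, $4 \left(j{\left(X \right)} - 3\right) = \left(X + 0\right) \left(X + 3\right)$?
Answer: $-140940$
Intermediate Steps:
$j{\left(X \right)} = 3 + \frac{X \left(3 + X\right)}{4}$ ($j{\left(X \right)} = 3 + \frac{\left(X + 0\right) \left(X + 3\right)}{4} = 3 + \frac{X \left(3 + X\right)}{4}$)
$N{\left(x,V \right)} = V x$
$A = 1000$ ($A = - 8 \left(5 \sqrt{-5}\right)^{2} = - 8 \left(5 i \sqrt{5}\right)^{2} = \left(-8\right) \left(-125\right) = 1000$)
$S{\left(F \right)} = 1000$
$- 135 \left(N{\left(8,j{\left(-5 \right)} \right)} + S{\left(9 \right)}\right) = - 135 \left(\left(3 + \frac{\left(-5\right)^{2}}{4} + \frac{3}{4} \left(-5\right)\right) 8 + 1000\right) = - 135 \left(\left(3 + \frac{1}{4} \cdot 25 - \frac{15}{4}\right) 8 + 1000\right) = - 135 \left(\left(3 + \frac{25}{4} - \frac{15}{4}\right) 8 + 1000\right) = - 135 \left(\frac{11}{2} \cdot 8 + 1000\right) = - 135 \left(44 + 1000\right) = \left(-135\right) 1044 = -140940$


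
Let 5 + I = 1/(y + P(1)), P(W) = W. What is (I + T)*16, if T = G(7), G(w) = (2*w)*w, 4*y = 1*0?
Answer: 1504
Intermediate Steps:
y = 0 (y = (1*0)/4 = (¼)*0 = 0)
I = -4 (I = -5 + 1/(0 + 1) = -5 + 1/1 = -5 + 1 = -4)
G(w) = 2*w²
T = 98 (T = 2*7² = 2*49 = 98)
(I + T)*16 = (-4 + 98)*16 = 94*16 = 1504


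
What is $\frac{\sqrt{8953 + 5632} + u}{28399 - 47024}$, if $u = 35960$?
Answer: $- \frac{7192}{3725} - \frac{\sqrt{14585}}{18625} \approx -1.9372$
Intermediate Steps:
$\frac{\sqrt{8953 + 5632} + u}{28399 - 47024} = \frac{\sqrt{8953 + 5632} + 35960}{28399 - 47024} = \frac{\sqrt{14585} + 35960}{-18625} = \left(35960 + \sqrt{14585}\right) \left(- \frac{1}{18625}\right) = - \frac{7192}{3725} - \frac{\sqrt{14585}}{18625}$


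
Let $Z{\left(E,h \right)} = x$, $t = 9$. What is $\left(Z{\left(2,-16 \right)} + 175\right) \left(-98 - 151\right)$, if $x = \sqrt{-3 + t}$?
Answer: $-43575 - 249 \sqrt{6} \approx -44185.0$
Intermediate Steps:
$x = \sqrt{6}$ ($x = \sqrt{-3 + 9} = \sqrt{6} \approx 2.4495$)
$Z{\left(E,h \right)} = \sqrt{6}$
$\left(Z{\left(2,-16 \right)} + 175\right) \left(-98 - 151\right) = \left(\sqrt{6} + 175\right) \left(-98 - 151\right) = \left(175 + \sqrt{6}\right) \left(-249\right) = -43575 - 249 \sqrt{6}$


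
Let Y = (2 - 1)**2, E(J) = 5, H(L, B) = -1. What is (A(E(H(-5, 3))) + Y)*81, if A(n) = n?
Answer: 486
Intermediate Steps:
Y = 1 (Y = 1**2 = 1)
(A(E(H(-5, 3))) + Y)*81 = (5 + 1)*81 = 6*81 = 486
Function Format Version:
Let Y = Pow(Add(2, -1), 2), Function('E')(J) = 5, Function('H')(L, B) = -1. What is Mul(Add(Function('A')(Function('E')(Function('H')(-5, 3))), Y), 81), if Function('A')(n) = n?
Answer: 486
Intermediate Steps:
Y = 1 (Y = Pow(1, 2) = 1)
Mul(Add(Function('A')(Function('E')(Function('H')(-5, 3))), Y), 81) = Mul(Add(5, 1), 81) = Mul(6, 81) = 486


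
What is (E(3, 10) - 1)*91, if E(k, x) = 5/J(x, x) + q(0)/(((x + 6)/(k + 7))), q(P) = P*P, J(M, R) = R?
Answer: -91/2 ≈ -45.500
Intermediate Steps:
q(P) = P²
E(k, x) = 5/x (E(k, x) = 5/x + 0²/(((x + 6)/(k + 7))) = 5/x + 0/(((6 + x)/(7 + k))) = 5/x + 0*((7 + k)/(6 + x)) = 5/x + 0 = 5/x)
(E(3, 10) - 1)*91 = (5/10 - 1)*91 = (5*(⅒) - 1)*91 = (½ - 1)*91 = -½*91 = -91/2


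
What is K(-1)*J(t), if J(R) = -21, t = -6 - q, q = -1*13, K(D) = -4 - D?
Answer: 63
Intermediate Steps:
q = -13
t = 7 (t = -6 - 1*(-13) = -6 + 13 = 7)
K(-1)*J(t) = (-4 - 1*(-1))*(-21) = (-4 + 1)*(-21) = -3*(-21) = 63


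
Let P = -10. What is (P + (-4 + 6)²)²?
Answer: 36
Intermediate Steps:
(P + (-4 + 6)²)² = (-10 + (-4 + 6)²)² = (-10 + 2²)² = (-10 + 4)² = (-6)² = 36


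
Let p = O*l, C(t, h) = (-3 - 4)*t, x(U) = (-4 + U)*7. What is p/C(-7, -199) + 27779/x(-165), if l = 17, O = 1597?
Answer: 4393728/8281 ≈ 530.58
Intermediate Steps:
x(U) = -28 + 7*U
C(t, h) = -7*t
p = 27149 (p = 1597*17 = 27149)
p/C(-7, -199) + 27779/x(-165) = 27149/((-7*(-7))) + 27779/(-28 + 7*(-165)) = 27149/49 + 27779/(-28 - 1155) = 27149*(1/49) + 27779/(-1183) = 27149/49 + 27779*(-1/1183) = 27149/49 - 27779/1183 = 4393728/8281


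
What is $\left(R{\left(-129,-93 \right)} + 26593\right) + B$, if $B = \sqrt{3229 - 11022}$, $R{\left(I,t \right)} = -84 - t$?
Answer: $26602 + i \sqrt{7793} \approx 26602.0 + 88.278 i$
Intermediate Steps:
$B = i \sqrt{7793}$ ($B = \sqrt{-7793} = i \sqrt{7793} \approx 88.278 i$)
$\left(R{\left(-129,-93 \right)} + 26593\right) + B = \left(\left(-84 - -93\right) + 26593\right) + i \sqrt{7793} = \left(\left(-84 + 93\right) + 26593\right) + i \sqrt{7793} = \left(9 + 26593\right) + i \sqrt{7793} = 26602 + i \sqrt{7793}$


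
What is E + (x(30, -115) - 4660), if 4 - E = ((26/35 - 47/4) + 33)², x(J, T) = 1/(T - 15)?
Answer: -1309593893/254800 ≈ -5139.7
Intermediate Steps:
x(J, T) = 1/(-15 + T)
E = -9401841/19600 (E = 4 - ((26/35 - 47/4) + 33)² = 4 - (-1541/140 + 33)² = 4 - (3079/140)² = 4 - 1*9480241/19600 = 4 - 9480241/19600 = -9401841/19600 ≈ -479.69)
E + (x(30, -115) - 4660) = -9401841/19600 + (1/(-15 - 115) - 4660) = -9401841/19600 + (1/(-130) - 4660) = -9401841/19600 + (-1/130 - 4660) = -9401841/19600 - 605801/130 = -1309593893/254800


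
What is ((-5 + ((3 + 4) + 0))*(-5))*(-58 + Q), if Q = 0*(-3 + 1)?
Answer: 580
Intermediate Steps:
Q = 0 (Q = 0*(-2) = 0)
((-5 + ((3 + 4) + 0))*(-5))*(-58 + Q) = ((-5 + ((3 + 4) + 0))*(-5))*(-58 + 0) = ((-5 + (7 + 0))*(-5))*(-58) = ((-5 + 7)*(-5))*(-58) = (2*(-5))*(-58) = -10*(-58) = 580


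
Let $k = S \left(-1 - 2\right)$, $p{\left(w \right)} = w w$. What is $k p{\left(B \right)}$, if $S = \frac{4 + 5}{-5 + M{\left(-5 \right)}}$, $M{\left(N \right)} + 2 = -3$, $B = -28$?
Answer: $\frac{10584}{5} \approx 2116.8$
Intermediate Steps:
$M{\left(N \right)} = -5$ ($M{\left(N \right)} = -2 - 3 = -5$)
$S = - \frac{9}{10}$ ($S = \frac{4 + 5}{-5 - 5} = \frac{9}{-10} = 9 \left(- \frac{1}{10}\right) = - \frac{9}{10} \approx -0.9$)
$p{\left(w \right)} = w^{2}$
$k = \frac{27}{10}$ ($k = - \frac{9 \left(-1 - 2\right)}{10} = \left(- \frac{9}{10}\right) \left(-3\right) = \frac{27}{10} \approx 2.7$)
$k p{\left(B \right)} = \frac{27 \left(-28\right)^{2}}{10} = \frac{27}{10} \cdot 784 = \frac{10584}{5}$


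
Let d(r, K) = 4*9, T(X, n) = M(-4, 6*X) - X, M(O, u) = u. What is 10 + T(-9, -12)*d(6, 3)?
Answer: -1610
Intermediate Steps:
T(X, n) = 5*X (T(X, n) = 6*X - X = 5*X)
d(r, K) = 36
10 + T(-9, -12)*d(6, 3) = 10 + (5*(-9))*36 = 10 - 45*36 = 10 - 1620 = -1610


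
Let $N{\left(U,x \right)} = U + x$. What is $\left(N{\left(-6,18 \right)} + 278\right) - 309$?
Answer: $-19$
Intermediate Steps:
$\left(N{\left(-6,18 \right)} + 278\right) - 309 = \left(\left(-6 + 18\right) + 278\right) - 309 = \left(12 + 278\right) - 309 = 290 - 309 = -19$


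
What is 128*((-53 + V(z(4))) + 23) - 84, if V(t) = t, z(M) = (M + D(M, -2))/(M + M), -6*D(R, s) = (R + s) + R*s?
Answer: -3844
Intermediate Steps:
D(R, s) = -R/6 - s/6 - R*s/6 (D(R, s) = -((R + s) + R*s)/6 = -(R + s + R*s)/6 = -R/6 - s/6 - R*s/6)
z(M) = (1/3 + 7*M/6)/(2*M) (z(M) = (M + (-M/6 - 1/6*(-2) - 1/6*M*(-2)))/(M + M) = (M + (-M/6 + 1/3 + M/3))/((2*M)) = (M + (1/3 + M/6))*(1/(2*M)) = (1/3 + 7*M/6)*(1/(2*M)) = (1/3 + 7*M/6)/(2*M))
128*((-53 + V(z(4))) + 23) - 84 = 128*((-53 + (1/12)*(2 + 7*4)/4) + 23) - 84 = 128*((-53 + (1/12)*(1/4)*(2 + 28)) + 23) - 84 = 128*((-53 + (1/12)*(1/4)*30) + 23) - 84 = 128*((-53 + 5/8) + 23) - 84 = 128*(-419/8 + 23) - 84 = 128*(-235/8) - 84 = -3760 - 84 = -3844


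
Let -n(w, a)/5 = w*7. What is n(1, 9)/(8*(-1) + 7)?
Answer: 35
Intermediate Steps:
n(w, a) = -35*w (n(w, a) = -5*w*7 = -35*w)
n(1, 9)/(8*(-1) + 7) = (-35*1)/(8*(-1) + 7) = -35/(-8 + 7) = -35/(-1) = -35*(-1) = 35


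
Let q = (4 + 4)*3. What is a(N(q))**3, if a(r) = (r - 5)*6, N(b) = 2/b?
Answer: -205379/8 ≈ -25672.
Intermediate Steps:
q = 24 (q = 8*3 = 24)
a(r) = -30 + 6*r (a(r) = (-5 + r)*6 = -30 + 6*r)
a(N(q))**3 = (-30 + 6*(2/24))**3 = (-30 + 6*(2*(1/24)))**3 = (-30 + 6*(1/12))**3 = (-30 + 1/2)**3 = (-59/2)**3 = -205379/8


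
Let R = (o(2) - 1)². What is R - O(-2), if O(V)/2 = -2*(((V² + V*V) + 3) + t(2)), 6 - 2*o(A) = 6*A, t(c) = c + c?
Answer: 76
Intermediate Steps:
t(c) = 2*c
o(A) = 3 - 3*A
O(V) = -28 - 8*V² (O(V) = 2*(-2*(((V² + V*V) + 3) + 2*2)) = 2*(-2*(((V² + V²) + 3) + 4)) = 2*(-2*((2*V² + 3) + 4)) = 2*(-2*((3 + 2*V²) + 4)) = 2*(-2*(7 + 2*V²)) = 2*(-14 - 4*V²) = -28 - 8*V²)
R = 16 (R = ((3 - 3*2) - 1)² = ((3 - 6) - 1)² = (-3 - 1)² = (-4)² = 16)
R - O(-2) = 16 - (-28 - 8*(-2)²) = 16 - (-28 - 8*4) = 16 - (-28 - 32) = 16 - 1*(-60) = 16 + 60 = 76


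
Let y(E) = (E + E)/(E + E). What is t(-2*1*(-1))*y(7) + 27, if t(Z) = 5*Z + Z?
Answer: 39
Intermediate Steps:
y(E) = 1 (y(E) = (2*E)/((2*E)) = (2*E)*(1/(2*E)) = 1)
t(Z) = 6*Z
t(-2*1*(-1))*y(7) + 27 = (6*(-2*1*(-1)))*1 + 27 = (6*(-2*(-1)))*1 + 27 = (6*2)*1 + 27 = 12*1 + 27 = 12 + 27 = 39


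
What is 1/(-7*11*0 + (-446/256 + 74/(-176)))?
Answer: -1408/3045 ≈ -0.46240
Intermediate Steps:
1/(-7*11*0 + (-446/256 + 74/(-176))) = 1/(-77*0 + (-446*1/256 + 74*(-1/176))) = 1/(0 + (-223/128 - 37/88)) = 1/(0 - 3045/1408) = 1/(-3045/1408) = -1408/3045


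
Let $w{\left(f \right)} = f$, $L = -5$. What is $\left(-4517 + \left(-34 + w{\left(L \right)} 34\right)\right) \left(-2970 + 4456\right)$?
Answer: $-7015406$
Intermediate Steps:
$\left(-4517 + \left(-34 + w{\left(L \right)} 34\right)\right) \left(-2970 + 4456\right) = \left(-4517 - 204\right) \left(-2970 + 4456\right) = \left(-4517 - 204\right) 1486 = \left(-4721\right) 1486 = -7015406$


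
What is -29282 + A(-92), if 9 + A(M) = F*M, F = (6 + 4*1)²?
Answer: -38491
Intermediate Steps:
F = 100 (F = (6 + 4)² = 10² = 100)
A(M) = -9 + 100*M
-29282 + A(-92) = -29282 + (-9 + 100*(-92)) = -29282 + (-9 - 9200) = -29282 - 9209 = -38491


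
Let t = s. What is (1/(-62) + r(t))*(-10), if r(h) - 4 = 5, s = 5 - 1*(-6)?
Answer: -2785/31 ≈ -89.839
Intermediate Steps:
s = 11 (s = 5 + 6 = 11)
t = 11
r(h) = 9 (r(h) = 4 + 5 = 9)
(1/(-62) + r(t))*(-10) = (1/(-62) + 9)*(-10) = (-1/62 + 9)*(-10) = (557/62)*(-10) = -2785/31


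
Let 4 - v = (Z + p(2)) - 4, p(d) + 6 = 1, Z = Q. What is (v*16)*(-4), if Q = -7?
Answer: -1280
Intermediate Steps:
Z = -7
p(d) = -5 (p(d) = -6 + 1 = -5)
v = 20 (v = 4 - ((-7 - 5) - 4) = 4 - (-12 - 4) = 4 - 1*(-16) = 4 + 16 = 20)
(v*16)*(-4) = (20*16)*(-4) = 320*(-4) = -1280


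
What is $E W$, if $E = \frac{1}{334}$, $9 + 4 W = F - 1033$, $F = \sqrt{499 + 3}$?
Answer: $- \frac{521}{668} + \frac{\sqrt{502}}{1336} \approx -0.76317$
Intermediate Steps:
$F = \sqrt{502} \approx 22.405$
$W = - \frac{521}{2} + \frac{\sqrt{502}}{4}$ ($W = - \frac{9}{4} + \frac{\sqrt{502} - 1033}{4} = - \frac{9}{4} + \frac{-1033 + \sqrt{502}}{4} = - \frac{9}{4} - \left(\frac{1033}{4} - \frac{\sqrt{502}}{4}\right) = - \frac{521}{2} + \frac{\sqrt{502}}{4} \approx -254.9$)
$E = \frac{1}{334} \approx 0.002994$
$E W = \frac{- \frac{521}{2} + \frac{\sqrt{502}}{4}}{334} = - \frac{521}{668} + \frac{\sqrt{502}}{1336}$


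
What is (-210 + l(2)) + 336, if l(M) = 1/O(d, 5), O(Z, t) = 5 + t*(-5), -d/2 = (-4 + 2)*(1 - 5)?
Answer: 2519/20 ≈ 125.95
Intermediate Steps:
d = -16 (d = -2*(-4 + 2)*(1 - 5) = -(-4)*(-4) = -2*8 = -16)
O(Z, t) = 5 - 5*t
l(M) = -1/20 (l(M) = 1/(5 - 5*5) = 1/(5 - 25) = 1/(-20) = -1/20)
(-210 + l(2)) + 336 = (-210 - 1/20) + 336 = -4201/20 + 336 = 2519/20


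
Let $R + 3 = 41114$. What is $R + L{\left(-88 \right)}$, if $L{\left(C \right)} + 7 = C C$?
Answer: $48848$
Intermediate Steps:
$R = 41111$ ($R = -3 + 41114 = 41111$)
$L{\left(C \right)} = -7 + C^{2}$ ($L{\left(C \right)} = -7 + C C = -7 + C^{2}$)
$R + L{\left(-88 \right)} = 41111 - \left(7 - \left(-88\right)^{2}\right) = 41111 + \left(-7 + 7744\right) = 41111 + 7737 = 48848$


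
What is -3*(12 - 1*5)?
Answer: -21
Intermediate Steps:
-3*(12 - 1*5) = -3*(12 - 5) = -3*7 = -21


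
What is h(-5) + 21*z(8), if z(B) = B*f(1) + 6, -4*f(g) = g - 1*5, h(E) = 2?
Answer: 296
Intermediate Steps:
f(g) = 5/4 - g/4 (f(g) = -(g - 1*5)/4 = -(g - 5)/4 = -(-5 + g)/4 = 5/4 - g/4)
z(B) = 6 + B (z(B) = B*(5/4 - ¼*1) + 6 = B*(5/4 - ¼) + 6 = B*1 + 6 = B + 6 = 6 + B)
h(-5) + 21*z(8) = 2 + 21*(6 + 8) = 2 + 21*14 = 2 + 294 = 296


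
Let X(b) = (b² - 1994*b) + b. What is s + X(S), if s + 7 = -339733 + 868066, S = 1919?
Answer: 386320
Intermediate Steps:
X(b) = b² - 1993*b
s = 528326 (s = -7 + (-339733 + 868066) = -7 + 528333 = 528326)
s + X(S) = 528326 + 1919*(-1993 + 1919) = 528326 + 1919*(-74) = 528326 - 142006 = 386320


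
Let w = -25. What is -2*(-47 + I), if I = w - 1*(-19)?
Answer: 106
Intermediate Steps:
I = -6 (I = -25 - 1*(-19) = -25 + 19 = -6)
-2*(-47 + I) = -2*(-47 - 6) = -2*(-53) = 106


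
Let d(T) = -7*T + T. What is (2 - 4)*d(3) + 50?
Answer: 86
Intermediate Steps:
d(T) = -6*T
(2 - 4)*d(3) + 50 = (2 - 4)*(-6*3) + 50 = -2*(-18) + 50 = 36 + 50 = 86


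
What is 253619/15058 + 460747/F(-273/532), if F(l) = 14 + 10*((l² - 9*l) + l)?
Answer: 20078989170031/2508617626 ≈ 8004.0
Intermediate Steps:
F(l) = 14 - 80*l + 10*l² (F(l) = 14 + 10*(l² - 8*l) = 14 + (-80*l + 10*l²) = 14 - 80*l + 10*l²)
253619/15058 + 460747/F(-273/532) = 253619/15058 + 460747/(14 - (-21840)/532 + 10*(-273/532)²) = 253619*(1/15058) + 460747/(14 - (-21840)/532 + 10*(-273*1/532)²) = 253619/15058 + 460747/(14 - 80*(-39/76) + 10*(-39/76)²) = 253619/15058 + 460747/(14 + 780/19 + 10*(1521/5776)) = 253619/15058 + 460747/(14 + 780/19 + 7605/2888) = 253619/15058 + 460747/(166597/2888) = 253619/15058 + 460747*(2888/166597) = 253619/15058 + 1330637336/166597 = 20078989170031/2508617626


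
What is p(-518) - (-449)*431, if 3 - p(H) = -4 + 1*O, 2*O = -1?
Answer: 387053/2 ≈ 1.9353e+5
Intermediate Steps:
O = -½ (O = (½)*(-1) = -½ ≈ -0.50000)
p(H) = 15/2 (p(H) = 3 - (-4 + 1*(-½)) = 3 - (-4 - ½) = 3 - 1*(-9/2) = 3 + 9/2 = 15/2)
p(-518) - (-449)*431 = 15/2 - (-449)*431 = 15/2 - 1*(-193519) = 15/2 + 193519 = 387053/2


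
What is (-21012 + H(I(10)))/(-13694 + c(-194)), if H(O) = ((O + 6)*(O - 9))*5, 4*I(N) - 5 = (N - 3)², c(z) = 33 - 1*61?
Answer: 27431/18296 ≈ 1.4993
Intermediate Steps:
c(z) = -28 (c(z) = 33 - 61 = -28)
I(N) = 5/4 + (-3 + N)²/4 (I(N) = 5/4 + (N - 3)²/4 = 5/4 + (-3 + N)²/4)
H(O) = 5*(-9 + O)*(6 + O) (H(O) = ((6 + O)*(-9 + O))*5 = ((-9 + O)*(6 + O))*5 = 5*(-9 + O)*(6 + O))
(-21012 + H(I(10)))/(-13694 + c(-194)) = (-21012 + (-270 - 15*(5/4 + (-3 + 10)²/4) + 5*(5/4 + (-3 + 10)²/4)²))/(-13694 - 28) = (-21012 + (-270 - 15*(5/4 + (¼)*7²) + 5*(5/4 + (¼)*7²)²))/(-13722) = (-21012 + (-270 - 15*(5/4 + (¼)*49) + 5*(5/4 + (¼)*49)²))*(-1/13722) = (-21012 + (-270 - 15*(5/4 + 49/4) + 5*(5/4 + 49/4)²))*(-1/13722) = (-21012 + (-270 - 15*27/2 + 5*(27/2)²))*(-1/13722) = (-21012 + (-270 - 405/2 + 5*(729/4)))*(-1/13722) = (-21012 + (-270 - 405/2 + 3645/4))*(-1/13722) = (-21012 + 1755/4)*(-1/13722) = -82293/4*(-1/13722) = 27431/18296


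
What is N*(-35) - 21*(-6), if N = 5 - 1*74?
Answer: 2541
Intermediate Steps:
N = -69 (N = 5 - 74 = -69)
N*(-35) - 21*(-6) = -69*(-35) - 21*(-6) = 2415 + 126 = 2541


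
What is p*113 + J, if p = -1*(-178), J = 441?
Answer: 20555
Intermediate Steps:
p = 178
p*113 + J = 178*113 + 441 = 20114 + 441 = 20555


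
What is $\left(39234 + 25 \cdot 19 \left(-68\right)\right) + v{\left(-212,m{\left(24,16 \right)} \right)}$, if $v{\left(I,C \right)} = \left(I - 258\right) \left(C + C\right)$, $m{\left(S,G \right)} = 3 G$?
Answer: $-38186$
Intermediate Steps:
$v{\left(I,C \right)} = 2 C \left(-258 + I\right)$ ($v{\left(I,C \right)} = \left(-258 + I\right) 2 C = 2 C \left(-258 + I\right)$)
$\left(39234 + 25 \cdot 19 \left(-68\right)\right) + v{\left(-212,m{\left(24,16 \right)} \right)} = \left(39234 + 25 \cdot 19 \left(-68\right)\right) + 2 \cdot 3 \cdot 16 \left(-258 - 212\right) = \left(39234 + 475 \left(-68\right)\right) + 2 \cdot 48 \left(-470\right) = \left(39234 - 32300\right) - 45120 = 6934 - 45120 = -38186$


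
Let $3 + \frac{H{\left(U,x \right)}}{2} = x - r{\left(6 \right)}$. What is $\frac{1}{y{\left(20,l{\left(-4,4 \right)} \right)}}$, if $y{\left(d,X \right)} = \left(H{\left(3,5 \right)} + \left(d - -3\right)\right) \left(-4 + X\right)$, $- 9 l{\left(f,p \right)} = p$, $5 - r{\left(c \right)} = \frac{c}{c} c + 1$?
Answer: $- \frac{9}{1240} \approx -0.0072581$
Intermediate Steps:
$r{\left(c \right)} = 4 - c$ ($r{\left(c \right)} = 5 - \left(\frac{c}{c} c + 1\right) = 5 - \left(1 c + 1\right) = 5 - \left(c + 1\right) = 5 - \left(1 + c\right) = 4 - c$)
$H{\left(U,x \right)} = -2 + 2 x$ ($H{\left(U,x \right)} = -6 + 2 \left(x - \left(4 - 6\right)\right) = -6 + 2 \left(x - -2\right) = -6 + 2 \left(x + 2\right) = -6 + 2 \left(2 + x\right) = -6 + \left(4 + 2 x\right) = -2 + 2 x$)
$l{\left(f,p \right)} = - \frac{p}{9}$
$y{\left(d,X \right)} = \left(-4 + X\right) \left(11 + d\right)$ ($y{\left(d,X \right)} = \left(\left(-2 + 2 \cdot 5\right) + \left(d - -3\right)\right) \left(-4 + X\right) = \left(\left(-2 + 10\right) + \left(d + 3\right)\right) \left(-4 + X\right) = \left(8 + \left(3 + d\right)\right) \left(-4 + X\right) = \left(11 + d\right) \left(-4 + X\right) = \left(-4 + X\right) \left(11 + d\right)$)
$\frac{1}{y{\left(20,l{\left(-4,4 \right)} \right)}} = \frac{1}{-44 - 80 + 11 \left(\left(- \frac{1}{9}\right) 4\right) + \left(- \frac{1}{9}\right) 4 \cdot 20} = \frac{1}{-44 - 80 + 11 \left(- \frac{4}{9}\right) - \frac{80}{9}} = \frac{1}{-44 - 80 - \frac{44}{9} - \frac{80}{9}} = \frac{1}{- \frac{1240}{9}} = - \frac{9}{1240}$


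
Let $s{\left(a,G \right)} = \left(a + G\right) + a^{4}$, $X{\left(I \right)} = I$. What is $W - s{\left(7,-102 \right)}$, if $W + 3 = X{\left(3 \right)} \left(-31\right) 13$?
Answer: $-3518$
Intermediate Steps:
$s{\left(a,G \right)} = G + a + a^{4}$ ($s{\left(a,G \right)} = \left(G + a\right) + a^{4} = G + a + a^{4}$)
$W = -1212$ ($W = -3 + 3 \left(-31\right) 13 = -3 - 1209 = -1212$)
$W - s{\left(7,-102 \right)} = -1212 - \left(-102 + 7 + 7^{4}\right) = -1212 - \left(-102 + 7 + 2401\right) = -1212 - 2306 = -3518$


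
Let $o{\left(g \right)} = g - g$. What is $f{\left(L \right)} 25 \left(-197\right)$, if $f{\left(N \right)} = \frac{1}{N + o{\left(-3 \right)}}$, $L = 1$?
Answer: $-4925$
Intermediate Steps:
$o{\left(g \right)} = 0$
$f{\left(N \right)} = \frac{1}{N}$ ($f{\left(N \right)} = \frac{1}{N + 0} = \frac{1}{N}$)
$f{\left(L \right)} 25 \left(-197\right) = 1^{-1} \cdot 25 \left(-197\right) = 1 \cdot 25 \left(-197\right) = 25 \left(-197\right) = -4925$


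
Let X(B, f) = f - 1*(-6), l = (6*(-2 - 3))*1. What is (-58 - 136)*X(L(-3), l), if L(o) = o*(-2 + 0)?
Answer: 4656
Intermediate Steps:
L(o) = -2*o (L(o) = o*(-2) = -2*o)
l = -30 (l = (6*(-5))*1 = -30*1 = -30)
X(B, f) = 6 + f (X(B, f) = f + 6 = 6 + f)
(-58 - 136)*X(L(-3), l) = (-58 - 136)*(6 - 30) = -194*(-24) = 4656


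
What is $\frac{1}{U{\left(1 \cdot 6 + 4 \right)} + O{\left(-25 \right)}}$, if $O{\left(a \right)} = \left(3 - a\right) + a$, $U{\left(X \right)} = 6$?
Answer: $\frac{1}{9} \approx 0.11111$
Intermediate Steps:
$O{\left(a \right)} = 3$
$\frac{1}{U{\left(1 \cdot 6 + 4 \right)} + O{\left(-25 \right)}} = \frac{1}{6 + 3} = \frac{1}{9}$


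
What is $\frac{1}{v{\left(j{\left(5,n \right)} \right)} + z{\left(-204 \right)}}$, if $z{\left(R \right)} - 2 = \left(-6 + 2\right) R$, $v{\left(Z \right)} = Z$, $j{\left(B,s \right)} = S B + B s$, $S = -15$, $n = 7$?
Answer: $\frac{1}{778} \approx 0.0012853$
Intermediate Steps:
$j{\left(B,s \right)} = - 15 B + B s$
$z{\left(R \right)} = 2 - 4 R$ ($z{\left(R \right)} = 2 + \left(-6 + 2\right) R = 2 - 4 R$)
$\frac{1}{v{\left(j{\left(5,n \right)} \right)} + z{\left(-204 \right)}} = \frac{1}{5 \left(-15 + 7\right) + \left(2 - -816\right)} = \frac{1}{5 \left(-8\right) + \left(2 + 816\right)} = \frac{1}{-40 + 818} = \frac{1}{778}$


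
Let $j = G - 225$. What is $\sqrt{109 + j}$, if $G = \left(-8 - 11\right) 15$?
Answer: $i \sqrt{401} \approx 20.025 i$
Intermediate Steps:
$G = -285$ ($G = \left(-19\right) 15 = -285$)
$j = -510$ ($j = -285 - 225 = -510$)
$\sqrt{109 + j} = \sqrt{109 - 510} = \sqrt{-401} = i \sqrt{401}$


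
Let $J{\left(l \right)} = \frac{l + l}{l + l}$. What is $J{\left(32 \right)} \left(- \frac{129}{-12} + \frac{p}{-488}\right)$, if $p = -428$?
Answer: $\frac{2837}{244} \approx 11.627$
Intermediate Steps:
$J{\left(l \right)} = 1$ ($J{\left(l \right)} = \frac{2 l}{2 l} = 2 l \frac{1}{2 l} = 1$)
$J{\left(32 \right)} \left(- \frac{129}{-12} + \frac{p}{-488}\right) = 1 \left(- \frac{129}{-12} - \frac{428}{-488}\right) = 1 \left(\left(-129\right) \left(- \frac{1}{12}\right) - - \frac{107}{122}\right) = 1 \left(\frac{43}{4} + \frac{107}{122}\right) = 1 \cdot \frac{2837}{244} = \frac{2837}{244}$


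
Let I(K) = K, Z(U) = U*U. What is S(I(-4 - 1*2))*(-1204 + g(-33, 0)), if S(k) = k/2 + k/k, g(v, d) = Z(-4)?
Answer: 2376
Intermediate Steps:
Z(U) = U²
g(v, d) = 16 (g(v, d) = (-4)² = 16)
S(k) = 1 + k/2 (S(k) = k*(½) + 1 = k/2 + 1 = 1 + k/2)
S(I(-4 - 1*2))*(-1204 + g(-33, 0)) = (1 + (-4 - 1*2)/2)*(-1204 + 16) = (1 + (-4 - 2)/2)*(-1188) = (1 + (½)*(-6))*(-1188) = (1 - 3)*(-1188) = -2*(-1188) = 2376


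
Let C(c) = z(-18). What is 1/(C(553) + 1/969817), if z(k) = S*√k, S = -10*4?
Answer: 969817/27087696388483201 + 112865401618680*I*√2/27087696388483201 ≈ 3.5803e-11 + 0.0058926*I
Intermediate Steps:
S = -40
z(k) = -40*√k
C(c) = -120*I*√2
1/(C(553) + 1/969817) = 1/(-120*I*√2 + 1/969817) = 1/(1/969817 - 120*I*√2)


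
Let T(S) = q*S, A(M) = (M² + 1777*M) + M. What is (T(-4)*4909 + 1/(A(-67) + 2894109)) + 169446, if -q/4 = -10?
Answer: -1712138075167/2779472 ≈ -6.1599e+5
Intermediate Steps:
q = 40 (q = -4*(-10) = 40)
A(M) = M² + 1778*M
T(S) = 40*S
(T(-4)*4909 + 1/(A(-67) + 2894109)) + 169446 = ((40*(-4))*4909 + 1/(-67*(1778 - 67) + 2894109)) + 169446 = (-160*4909 + 1/(-67*1711 + 2894109)) + 169446 = (-785440 + 1/(-114637 + 2894109)) + 169446 = (-785440 + 1/2779472) + 169446 = -2183108487679/2779472 + 169446 = -1712138075167/2779472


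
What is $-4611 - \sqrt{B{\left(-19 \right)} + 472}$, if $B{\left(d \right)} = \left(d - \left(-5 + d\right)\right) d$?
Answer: $-4611 - \sqrt{377} \approx -4630.4$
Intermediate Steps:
$B{\left(d \right)} = 5 d$
$-4611 - \sqrt{B{\left(-19 \right)} + 472} = -4611 - \sqrt{5 \left(-19\right) + 472} = -4611 - \sqrt{-95 + 472} = -4611 - \sqrt{377}$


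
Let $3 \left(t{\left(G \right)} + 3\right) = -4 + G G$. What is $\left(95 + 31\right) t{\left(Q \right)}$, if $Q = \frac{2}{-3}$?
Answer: $- \frac{1582}{3} \approx -527.33$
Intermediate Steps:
$Q = - \frac{2}{3}$ ($Q = 2 \left(- \frac{1}{3}\right) = - \frac{2}{3} \approx -0.66667$)
$t{\left(G \right)} = - \frac{13}{3} + \frac{G^{2}}{3}$ ($t{\left(G \right)} = -3 + \frac{-4 + G G}{3} = -3 + \frac{-4 + G^{2}}{3} = -3 + \left(- \frac{4}{3} + \frac{G^{2}}{3}\right) = - \frac{13}{3} + \frac{G^{2}}{3}$)
$\left(95 + 31\right) t{\left(Q \right)} = \left(95 + 31\right) \left(- \frac{13}{3} + \frac{\left(- \frac{2}{3}\right)^{2}}{3}\right) = 126 \left(- \frac{13}{3} + \frac{1}{3} \cdot \frac{4}{9}\right) = 126 \left(- \frac{13}{3} + \frac{4}{27}\right) = 126 \left(- \frac{113}{27}\right) = - \frac{1582}{3}$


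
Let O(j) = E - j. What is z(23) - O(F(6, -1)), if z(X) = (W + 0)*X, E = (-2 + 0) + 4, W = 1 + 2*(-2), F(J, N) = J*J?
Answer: -35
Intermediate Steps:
F(J, N) = J²
W = -3 (W = 1 - 4 = -3)
E = 2 (E = -2 + 4 = 2)
z(X) = -3*X (z(X) = (-3 + 0)*X = -3*X)
O(j) = 2 - j
z(23) - O(F(6, -1)) = -3*23 - (2 - 1*6²) = -69 - (2 - 1*36) = -69 - (2 - 36) = -69 - 1*(-34) = -69 + 34 = -35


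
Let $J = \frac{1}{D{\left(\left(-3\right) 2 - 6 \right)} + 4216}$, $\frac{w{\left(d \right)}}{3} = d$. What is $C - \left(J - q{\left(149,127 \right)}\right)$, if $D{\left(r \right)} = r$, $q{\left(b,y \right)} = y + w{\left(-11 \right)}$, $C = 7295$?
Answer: $\frac{31063355}{4204} \approx 7389.0$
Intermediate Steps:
$w{\left(d \right)} = 3 d$
$q{\left(b,y \right)} = -33 + y$ ($q{\left(b,y \right)} = y + 3 \left(-11\right) = y - 33 = -33 + y$)
$J = \frac{1}{4204}$ ($J = \frac{1}{\left(\left(-3\right) 2 - 6\right) + 4216} = \frac{1}{\left(-6 - 6\right) + 4216} = \frac{1}{-12 + 4216} = \frac{1}{4204} \approx 0.00023787$)
$C - \left(J - q{\left(149,127 \right)}\right) = 7295 - \left(\frac{1}{4204} - \left(-33 + 127\right)\right) = 7295 - \left(\frac{1}{4204} - 94\right) = 7295 - - \frac{395175}{4204} = 7295 + \frac{395175}{4204} = \frac{31063355}{4204}$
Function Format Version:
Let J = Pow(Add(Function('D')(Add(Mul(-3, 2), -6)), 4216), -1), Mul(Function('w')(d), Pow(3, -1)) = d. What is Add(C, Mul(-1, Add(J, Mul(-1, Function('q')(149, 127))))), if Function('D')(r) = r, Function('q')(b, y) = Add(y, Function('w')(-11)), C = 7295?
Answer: Rational(31063355, 4204) ≈ 7389.0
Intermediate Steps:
Function('w')(d) = Mul(3, d)
Function('q')(b, y) = Add(-33, y) (Function('q')(b, y) = Add(y, Mul(3, -11)) = Add(y, -33) = Add(-33, y))
J = Rational(1, 4204) (J = Pow(Add(Add(Mul(-3, 2), -6), 4216), -1) = Pow(Add(Add(-6, -6), 4216), -1) = Pow(Add(-12, 4216), -1) = Pow(4204, -1) = Rational(1, 4204) ≈ 0.00023787)
Add(C, Mul(-1, Add(J, Mul(-1, Function('q')(149, 127))))) = Add(7295, Mul(-1, Add(Rational(1, 4204), Mul(-1, Add(-33, 127))))) = Add(7295, Mul(-1, Add(Rational(1, 4204), Mul(-1, 94)))) = Add(7295, Mul(-1, Add(Rational(1, 4204), -94))) = Add(7295, Mul(-1, Rational(-395175, 4204))) = Add(7295, Rational(395175, 4204)) = Rational(31063355, 4204)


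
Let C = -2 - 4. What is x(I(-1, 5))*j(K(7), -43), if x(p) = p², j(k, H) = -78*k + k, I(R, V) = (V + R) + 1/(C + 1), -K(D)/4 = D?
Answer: 778316/25 ≈ 31133.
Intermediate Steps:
C = -6
K(D) = -4*D
I(R, V) = -⅕ + R + V (I(R, V) = (V + R) + 1/(-6 + 1) = (R + V) + 1/(-5) = (R + V) - ⅕ = -⅕ + R + V)
j(k, H) = -77*k
x(I(-1, 5))*j(K(7), -43) = (-⅕ - 1 + 5)²*(-(-308)*7) = (19/5)²*(-77*(-28)) = (361/25)*2156 = 778316/25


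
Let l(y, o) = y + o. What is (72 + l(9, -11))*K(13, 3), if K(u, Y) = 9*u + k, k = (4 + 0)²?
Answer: 9310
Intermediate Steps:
l(y, o) = o + y
k = 16 (k = 4² = 16)
K(u, Y) = 16 + 9*u (K(u, Y) = 9*u + 16 = 16 + 9*u)
(72 + l(9, -11))*K(13, 3) = (72 + (-11 + 9))*(16 + 9*13) = (72 - 2)*(16 + 117) = 70*133 = 9310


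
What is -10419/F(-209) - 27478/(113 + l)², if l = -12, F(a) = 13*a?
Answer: 31626493/27716117 ≈ 1.1411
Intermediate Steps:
-10419/F(-209) - 27478/(113 + l)² = -10419/(13*(-209)) - 27478/(113 - 12)² = -10419/(-2717) - 27478/(101²) = -10419*(-1/2717) - 27478/10201 = 10419/2717 - 27478*1/10201 = 10419/2717 - 27478/10201 = 31626493/27716117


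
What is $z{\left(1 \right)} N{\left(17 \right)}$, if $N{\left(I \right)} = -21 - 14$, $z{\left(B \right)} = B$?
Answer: $-35$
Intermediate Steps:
$N{\left(I \right)} = -35$
$z{\left(1 \right)} N{\left(17 \right)} = 1 \left(-35\right) = -35$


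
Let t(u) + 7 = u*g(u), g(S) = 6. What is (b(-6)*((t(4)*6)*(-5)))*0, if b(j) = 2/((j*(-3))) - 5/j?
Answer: 0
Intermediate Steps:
b(j) = -17/(3*j) (b(j) = 2/((-3*j)) - 5/j = 2*(-1/(3*j)) - 5/j = -2/(3*j) - 5/j = -17/(3*j))
t(u) = -7 + 6*u (t(u) = -7 + u*6 = -7 + 6*u)
(b(-6)*((t(4)*6)*(-5)))*0 = ((-17/3/(-6))*(((-7 + 6*4)*6)*(-5)))*0 = ((-17/3*(-⅙))*(((-7 + 24)*6)*(-5)))*0 = (17*((17*6)*(-5))/18)*0 = (17*(102*(-5))/18)*0 = ((17/18)*(-510))*0 = -1445/3*0 = 0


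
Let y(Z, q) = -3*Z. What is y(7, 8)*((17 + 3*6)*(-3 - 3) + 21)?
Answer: 3969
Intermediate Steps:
y(7, 8)*((17 + 3*6)*(-3 - 3) + 21) = (-3*7)*((17 + 3*6)*(-3 - 3) + 21) = -21*((17 + 18)*(-6) + 21) = -21*(35*(-6) + 21) = -21*(-210 + 21) = -21*(-189) = 3969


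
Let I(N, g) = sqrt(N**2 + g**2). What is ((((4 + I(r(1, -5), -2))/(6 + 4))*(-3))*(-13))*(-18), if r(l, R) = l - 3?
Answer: -1404/5 - 702*sqrt(2)/5 ≈ -479.36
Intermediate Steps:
r(l, R) = -3 + l
((((4 + I(r(1, -5), -2))/(6 + 4))*(-3))*(-13))*(-18) = ((((4 + sqrt((-3 + 1)**2 + (-2)**2))/(6 + 4))*(-3))*(-13))*(-18) = ((((4 + sqrt((-2)**2 + 4))/10)*(-3))*(-13))*(-18) = ((((4 + sqrt(4 + 4))*(1/10))*(-3))*(-13))*(-18) = ((((4 + sqrt(8))*(1/10))*(-3))*(-13))*(-18) = ((((4 + 2*sqrt(2))*(1/10))*(-3))*(-13))*(-18) = (((2/5 + sqrt(2)/5)*(-3))*(-13))*(-18) = ((-6/5 - 3*sqrt(2)/5)*(-13))*(-18) = (78/5 + 39*sqrt(2)/5)*(-18) = -1404/5 - 702*sqrt(2)/5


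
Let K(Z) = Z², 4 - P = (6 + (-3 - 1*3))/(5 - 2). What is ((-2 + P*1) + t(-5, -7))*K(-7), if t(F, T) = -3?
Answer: -49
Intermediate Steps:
P = 4 (P = 4 - (6 + (-3 - 1*3))/(5 - 2) = 4 - (6 + (-3 - 3))/3 = 4 - (6 - 6)/3 = 4 - 0/3 = 4 - 1*0 = 4 + 0 = 4)
((-2 + P*1) + t(-5, -7))*K(-7) = ((-2 + 4*1) - 3)*(-7)² = ((-2 + 4) - 3)*49 = (2 - 3)*49 = -1*49 = -49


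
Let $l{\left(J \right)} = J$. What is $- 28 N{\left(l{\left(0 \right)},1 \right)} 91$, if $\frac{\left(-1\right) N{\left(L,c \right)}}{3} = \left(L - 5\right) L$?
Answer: $0$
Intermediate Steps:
$N{\left(L,c \right)} = - 3 L \left(-5 + L\right)$ ($N{\left(L,c \right)} = - 3 \left(L - 5\right) L = - 3 \left(-5 + L\right) L = - 3 L \left(-5 + L\right)$)
$- 28 N{\left(l{\left(0 \right)},1 \right)} 91 = - 28 \cdot 3 \cdot 0 \left(5 - 0\right) 91 = - 28 \cdot 3 \cdot 0 \left(5 + 0\right) 91 = - 28 \cdot 3 \cdot 0 \cdot 5 \cdot 91 = \left(-28\right) 0 \cdot 91 = 0 \cdot 91 = 0$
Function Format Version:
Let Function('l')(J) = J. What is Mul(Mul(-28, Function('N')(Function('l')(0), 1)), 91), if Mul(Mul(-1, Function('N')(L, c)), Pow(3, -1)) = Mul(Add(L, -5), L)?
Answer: 0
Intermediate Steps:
Function('N')(L, c) = Mul(-3, L, Add(-5, L)) (Function('N')(L, c) = Mul(-3, Mul(Add(L, -5), L)) = Mul(-3, Mul(Add(-5, L), L)) = Mul(-3, Mul(L, Add(-5, L))) = Mul(-3, L, Add(-5, L)))
Mul(Mul(-28, Function('N')(Function('l')(0), 1)), 91) = Mul(Mul(-28, Mul(3, 0, Add(5, Mul(-1, 0)))), 91) = Mul(Mul(-28, Mul(3, 0, Add(5, 0))), 91) = Mul(Mul(-28, Mul(3, 0, 5)), 91) = Mul(Mul(-28, 0), 91) = Mul(0, 91) = 0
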